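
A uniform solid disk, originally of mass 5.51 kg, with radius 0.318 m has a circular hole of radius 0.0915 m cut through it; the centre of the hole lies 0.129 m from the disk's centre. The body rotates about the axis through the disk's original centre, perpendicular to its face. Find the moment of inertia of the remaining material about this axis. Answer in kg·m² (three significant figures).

Unpierced body about its centre: I₀ = (1/2)MR² = (1/2)(5.51)(0.318)² = 0.2786 kg·m².
The removed disk has mass m = M·(r/R)² = (5.51)(0.0915/0.318)² = 0.45618 kg (same uniform areal density).
Its moment of inertia about the rotation axis (parallel-axis theorem): I_hole = (1/2)mr² + md² = (1/2)(0.45618)(0.0915)² + (0.45618)(0.129)² = 0.009501 kg·m².
Treating the hole as negative mass, I = I₀ − I_hole = 0.2786 − 0.009501 = 0.2691 kg·m².

0.269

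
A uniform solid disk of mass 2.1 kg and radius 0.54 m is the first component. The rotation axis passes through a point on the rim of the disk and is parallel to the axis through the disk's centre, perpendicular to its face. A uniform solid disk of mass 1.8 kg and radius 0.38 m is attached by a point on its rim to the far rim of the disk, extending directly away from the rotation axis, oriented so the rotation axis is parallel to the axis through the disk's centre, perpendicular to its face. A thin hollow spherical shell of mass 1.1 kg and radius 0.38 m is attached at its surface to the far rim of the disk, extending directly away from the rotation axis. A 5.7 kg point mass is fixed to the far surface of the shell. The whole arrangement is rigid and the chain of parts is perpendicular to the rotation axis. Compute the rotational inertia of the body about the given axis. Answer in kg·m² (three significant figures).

48.9

Solid disk: I_cm = (1/2)MR² = (1/2)(2.1)(0.54)² = 0.30618 kg·m²; centre at d = 0.54 m, so the parallel axis theorem gives I = 0.30618 + (2.1)(0.54)² = 0.91854 kg·m².
Solid disk: I_cm = (1/2)MR² = (1/2)(1.8)(0.38)² = 0.12996 kg·m²; centre at d = 0.54 + 0.54 + 0.38 = 1.46 m, so the parallel axis theorem gives I = 0.12996 + (1.8)(1.46)² = 3.9668 kg·m².
Spherical shell: I_cm = (2/3)MR² = (2/3)(1.1)(0.38)² = 0.10589 kg·m²; centre at d = 0.54 + 0.54 + 0.38 + 0.38 + 0.38 = 2.22 m, so the parallel axis theorem gives I = 0.10589 + (1.1)(2.22)² = 5.5271 kg·m².
Point mass: I_cm = 0; centre at d = 0.54 + 0.54 + 0.38 + 0.38 + 0.38 + 0.38 = 2.6 m, so the parallel axis theorem gives I = 0 + (5.7)(2.6)² = 38.532 kg·m².
Total I = 0.91854 + 3.9668 + 5.5271 + 38.532 = 48.945 kg·m².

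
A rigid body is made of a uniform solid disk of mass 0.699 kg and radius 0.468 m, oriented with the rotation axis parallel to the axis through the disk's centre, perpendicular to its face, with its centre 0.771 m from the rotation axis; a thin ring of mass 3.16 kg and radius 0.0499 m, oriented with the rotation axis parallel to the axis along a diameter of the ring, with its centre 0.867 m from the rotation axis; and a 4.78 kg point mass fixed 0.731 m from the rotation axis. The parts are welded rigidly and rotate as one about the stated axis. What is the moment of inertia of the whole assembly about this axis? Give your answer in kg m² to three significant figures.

Solid disk: I_cm = (1/2)MR² = (1/2)(0.699)(0.468)² = 0.076549 kg m²; centre at d = 0.771 m, so I = I_cm + Md² gives I = 0.076549 + (0.699)(0.771)² = 0.49206 kg m².
Thin ring: I_cm = (1/2)MR² = (1/2)(3.16)(0.0499)² = 0.0039342 kg m²; centre at d = 0.867 m, so I = I_cm + Md² gives I = 0.0039342 + (3.16)(0.867)² = 2.3793 kg m².
Point mass: I_cm = 0; centre at d = 0.731 m, so I = I_cm + Md² gives I = 0 + (4.78)(0.731)² = 2.5542 kg m².
Total I = 0.49206 + 2.3793 + 2.5542 = 5.4256 kg m².

5.43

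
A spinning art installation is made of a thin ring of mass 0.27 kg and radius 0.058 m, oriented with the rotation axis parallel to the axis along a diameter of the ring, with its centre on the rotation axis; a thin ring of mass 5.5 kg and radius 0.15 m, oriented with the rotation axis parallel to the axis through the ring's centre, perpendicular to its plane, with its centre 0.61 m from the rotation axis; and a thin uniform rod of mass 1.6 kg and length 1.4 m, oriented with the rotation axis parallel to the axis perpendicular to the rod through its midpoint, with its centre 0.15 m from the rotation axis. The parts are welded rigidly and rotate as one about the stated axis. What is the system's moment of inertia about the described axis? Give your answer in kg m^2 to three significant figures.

Thin ring: I_cm = (1/2)MR² = (1/2)(0.27)(0.058)² = 0.00045414 kg m^2; axis through the centre, so I = 0.00045414 kg m^2.
Thin ring: I_cm = MR² = (5.5)(0.15)² = 0.12375 kg m^2; centre at d = 0.61 m, so I = I_cm + Md² gives I = 0.12375 + (5.5)(0.61)² = 2.1703 kg m^2.
Thin rod: I_cm = (1/12)ML² = (1/12)(1.6)(1.4)² = 0.26133 kg m^2; centre at d = 0.15 m, so I = I_cm + Md² gives I = 0.26133 + (1.6)(0.15)² = 0.29733 kg m^2.
Total I = 0.00045414 + 2.1703 + 0.29733 = 2.4681 kg m^2.

2.47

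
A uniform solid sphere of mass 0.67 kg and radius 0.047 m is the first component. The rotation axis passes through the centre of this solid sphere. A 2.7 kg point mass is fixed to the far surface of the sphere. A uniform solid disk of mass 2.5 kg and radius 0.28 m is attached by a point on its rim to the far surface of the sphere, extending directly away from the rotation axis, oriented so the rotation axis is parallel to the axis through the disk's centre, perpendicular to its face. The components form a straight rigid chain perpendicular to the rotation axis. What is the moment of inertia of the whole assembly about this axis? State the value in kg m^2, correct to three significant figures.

Solid sphere: I_cm = (2/5)MR² = (2/5)(0.67)(0.047)² = 0.00059201 kg m^2; axis through the centre, so I = 0.00059201 kg m^2.
Point mass: I_cm = 0; centre at d = 0.047 m, so I = I_cm + Md² gives I = 0 + (2.7)(0.047)² = 0.0059643 kg m^2.
Solid disk: I_cm = (1/2)MR² = (1/2)(2.5)(0.28)² = 0.098 kg m^2; centre at d = 0.047 + 0.28 = 0.327 m, so I = I_cm + Md² gives I = 0.098 + (2.5)(0.327)² = 0.36532 kg m^2.
Total I = 0.00059201 + 0.0059643 + 0.36532 = 0.37188 kg m^2.

0.372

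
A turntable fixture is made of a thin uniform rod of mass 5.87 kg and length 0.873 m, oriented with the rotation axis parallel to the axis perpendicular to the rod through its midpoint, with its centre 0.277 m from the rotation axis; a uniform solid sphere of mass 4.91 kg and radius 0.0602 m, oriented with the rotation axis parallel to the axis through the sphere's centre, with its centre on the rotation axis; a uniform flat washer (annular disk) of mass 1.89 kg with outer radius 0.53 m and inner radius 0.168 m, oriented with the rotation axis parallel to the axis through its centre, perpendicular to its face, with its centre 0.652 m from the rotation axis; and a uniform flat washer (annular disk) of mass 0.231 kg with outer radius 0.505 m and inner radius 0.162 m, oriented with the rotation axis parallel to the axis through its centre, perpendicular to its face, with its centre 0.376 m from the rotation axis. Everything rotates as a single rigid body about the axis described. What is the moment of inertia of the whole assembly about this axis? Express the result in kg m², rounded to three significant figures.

Thin rod: I_cm = (1/12)ML² = (1/12)(5.87)(0.873)² = 0.37281 kg m²; centre at d = 0.277 m, so I = I_cm + Md² gives I = 0.37281 + (5.87)(0.277)² = 0.82321 kg m².
Solid sphere: I_cm = (2/5)MR² = (2/5)(4.91)(0.0602)² = 0.0071176 kg m²; axis through the centre, so I = 0.0071176 kg m².
Annular disk: I_cm = (1/2)M(R²+r²) = (1/2)(1.89)[(0.53)² + (0.168)²] = 0.29212 kg m²; centre at d = 0.652 m, so I = I_cm + Md² gives I = 0.29212 + (1.89)(0.652)² = 1.0956 kg m².
Annular disk: I_cm = (1/2)M(R²+r²) = (1/2)(0.231)[(0.505)² + (0.162)²] = 0.032487 kg m²; centre at d = 0.376 m, so I = I_cm + Md² gives I = 0.032487 + (0.231)(0.376)² = 0.065144 kg m².
Total I = 0.82321 + 0.0071176 + 1.0956 + 0.065144 = 1.991 kg m².

1.99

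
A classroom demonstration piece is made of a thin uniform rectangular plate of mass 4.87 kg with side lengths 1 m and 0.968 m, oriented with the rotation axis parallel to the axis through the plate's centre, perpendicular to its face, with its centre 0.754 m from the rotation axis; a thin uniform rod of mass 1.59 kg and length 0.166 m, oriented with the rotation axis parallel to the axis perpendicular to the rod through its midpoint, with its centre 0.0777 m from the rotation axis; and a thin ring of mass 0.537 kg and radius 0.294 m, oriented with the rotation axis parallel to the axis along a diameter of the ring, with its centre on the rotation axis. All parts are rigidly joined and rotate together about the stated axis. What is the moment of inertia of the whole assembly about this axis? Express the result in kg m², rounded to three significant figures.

3.59

Rectangular plate: I_cm = (1/12)M(a²+b²) = (1/12)(4.87)[(1)² + (0.968)²] = 0.78611 kg m²; centre at d = 0.754 m, so I = I_cm + Md² gives I = 0.78611 + (4.87)(0.754)² = 3.5548 kg m².
Thin rod: I_cm = (1/12)ML² = (1/12)(1.59)(0.166)² = 0.0036512 kg m²; centre at d = 0.0777 m, so I = I_cm + Md² gives I = 0.0036512 + (1.59)(0.0777)² = 0.01325 kg m².
Thin ring: I_cm = (1/2)MR² = (1/2)(0.537)(0.294)² = 0.023208 kg m²; axis through the centre, so I = 0.023208 kg m².
Total I = 3.5548 + 0.01325 + 0.023208 = 3.5912 kg m².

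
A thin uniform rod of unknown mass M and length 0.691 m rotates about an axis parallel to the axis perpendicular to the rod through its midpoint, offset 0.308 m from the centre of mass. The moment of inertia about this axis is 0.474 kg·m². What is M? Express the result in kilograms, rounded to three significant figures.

I = I_cm + Md² = (1/12)ML² + Md² = M·[0.0833333·(0.691)² + (0.308)²] = M·0.13465.
So M = 0.474 / 0.13465 = 3.5201 kg.

3.52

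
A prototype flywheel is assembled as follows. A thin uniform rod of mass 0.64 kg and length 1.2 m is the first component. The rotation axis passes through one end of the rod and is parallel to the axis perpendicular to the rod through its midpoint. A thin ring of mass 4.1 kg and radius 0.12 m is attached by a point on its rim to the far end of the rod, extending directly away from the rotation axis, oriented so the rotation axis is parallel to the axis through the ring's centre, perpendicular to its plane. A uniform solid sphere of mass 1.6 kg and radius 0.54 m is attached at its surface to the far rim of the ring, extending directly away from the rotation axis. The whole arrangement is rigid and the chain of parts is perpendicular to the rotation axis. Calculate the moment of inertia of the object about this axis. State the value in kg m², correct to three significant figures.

14.0

Thin rod: I_cm = (1/12)ML² = (1/12)(0.64)(1.2)² = 0.0768 kg m²; centre at d = 0.6 m, so the parallel axis theorem gives I = 0.0768 + (0.64)(0.6)² = 0.3072 kg m².
Thin ring: I_cm = MR² = (4.1)(0.12)² = 0.05904 kg m²; centre at d = 0.6 + 0.6 + 0.12 = 1.32 m, so the parallel axis theorem gives I = 0.05904 + (4.1)(1.32)² = 7.2029 kg m².
Solid sphere: I_cm = (2/5)MR² = (2/5)(1.6)(0.54)² = 0.18662 kg m²; centre at d = 0.6 + 0.6 + 0.12 + 0.12 + 0.54 = 1.98 m, so the parallel axis theorem gives I = 0.18662 + (1.6)(1.98)² = 6.4593 kg m².
Total I = 0.3072 + 7.2029 + 6.4593 = 13.969 kg m².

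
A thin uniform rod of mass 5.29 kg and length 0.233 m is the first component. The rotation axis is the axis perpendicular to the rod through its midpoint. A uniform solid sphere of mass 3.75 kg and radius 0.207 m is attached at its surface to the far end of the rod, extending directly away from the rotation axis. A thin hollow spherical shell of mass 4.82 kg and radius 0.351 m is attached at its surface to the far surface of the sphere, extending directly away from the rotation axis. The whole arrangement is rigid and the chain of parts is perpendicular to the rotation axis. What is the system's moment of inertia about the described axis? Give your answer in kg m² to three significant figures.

4.62

Thin rod: I_cm = (1/12)ML² = (1/12)(5.29)(0.233)² = 0.023932 kg m²; axis through the centre, so I = 0.023932 kg m².
Solid sphere: I_cm = (2/5)MR² = (2/5)(3.75)(0.207)² = 0.064273 kg m²; centre at d = 0.1165 + 0.207 = 0.3235 m, so I = I_cm + Md² gives I = 0.064273 + (3.75)(0.3235)² = 0.45672 kg m².
Spherical shell: I_cm = (2/3)MR² = (2/3)(4.82)(0.351)² = 0.39589 kg m²; centre at d = 0.1165 + 0.207 + 0.207 + 0.351 = 0.8815 m, so I = I_cm + Md² gives I = 0.39589 + (4.82)(0.8815)² = 4.1412 kg m².
Total I = 0.023932 + 0.45672 + 4.1412 = 4.6219 kg m².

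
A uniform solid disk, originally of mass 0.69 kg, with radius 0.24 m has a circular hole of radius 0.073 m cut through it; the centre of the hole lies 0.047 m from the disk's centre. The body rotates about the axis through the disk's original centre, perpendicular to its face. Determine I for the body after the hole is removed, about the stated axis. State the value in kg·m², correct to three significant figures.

0.0196

Unpierced body about its centre: I₀ = (1/2)MR² = (1/2)(0.69)(0.24)² = 0.019872 kg·m².
The removed disk has mass m = M·(r/R)² = (0.69)(0.073/0.24)² = 0.063837 kg (same uniform areal density).
Its moment of inertia about the rotation axis (parallel-axis theorem): I_hole = (1/2)mr² + md² = (1/2)(0.063837)(0.073)² + (0.063837)(0.047)² = 0.00031111 kg·m².
Treating the hole as negative mass, I = I₀ − I_hole = 0.019872 − 0.00031111 = 0.019561 kg·m².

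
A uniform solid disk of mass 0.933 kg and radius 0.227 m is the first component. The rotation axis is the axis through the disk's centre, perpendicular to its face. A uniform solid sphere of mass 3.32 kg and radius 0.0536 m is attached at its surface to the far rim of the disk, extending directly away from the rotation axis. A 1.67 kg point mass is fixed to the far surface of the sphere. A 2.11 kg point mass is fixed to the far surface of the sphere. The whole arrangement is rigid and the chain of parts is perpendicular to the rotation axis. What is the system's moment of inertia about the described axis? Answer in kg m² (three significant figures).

0.711

Solid disk: I_cm = (1/2)MR² = (1/2)(0.933)(0.227)² = 0.024038 kg m²; axis through the centre, so I = 0.024038 kg m².
Solid sphere: I_cm = (2/5)MR² = (2/5)(3.32)(0.0536)² = 0.0038153 kg m²; centre at d = 0.227 + 0.0536 = 0.2806 m, so I = I_cm + Md² gives I = 0.0038153 + (3.32)(0.2806)² = 0.26522 kg m².
Point mass: I_cm = 0; centre at d = 0.227 + 0.0536 + 0.0536 = 0.3342 m, so I = I_cm + Md² gives I = 0 + (1.67)(0.3342)² = 0.18652 kg m².
Point mass: I_cm = 0; centre at d = 0.227 + 0.0536 + 0.0536 = 0.3342 m, so I = I_cm + Md² gives I = 0 + (2.11)(0.3342)² = 0.23567 kg m².
Total I = 0.024038 + 0.26522 + 0.18652 + 0.23567 = 0.71145 kg m².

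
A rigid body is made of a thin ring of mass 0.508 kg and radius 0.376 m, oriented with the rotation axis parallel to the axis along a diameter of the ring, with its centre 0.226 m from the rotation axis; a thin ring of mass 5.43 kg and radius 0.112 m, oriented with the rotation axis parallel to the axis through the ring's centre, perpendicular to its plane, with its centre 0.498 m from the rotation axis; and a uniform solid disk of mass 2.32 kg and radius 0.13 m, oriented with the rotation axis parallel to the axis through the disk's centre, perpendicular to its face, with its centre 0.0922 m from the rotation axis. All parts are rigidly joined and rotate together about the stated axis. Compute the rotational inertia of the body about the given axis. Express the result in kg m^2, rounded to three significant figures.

Thin ring: I_cm = (1/2)MR² = (1/2)(0.508)(0.376)² = 0.03591 kg m^2; centre at d = 0.226 m, so I = I_cm + Md² gives I = 0.03591 + (0.508)(0.226)² = 0.061856 kg m^2.
Thin ring: I_cm = MR² = (5.43)(0.112)² = 0.068114 kg m^2; centre at d = 0.498 m, so I = I_cm + Md² gives I = 0.068114 + (5.43)(0.498)² = 1.4148 kg m^2.
Solid disk: I_cm = (1/2)MR² = (1/2)(2.32)(0.13)² = 0.019604 kg m^2; centre at d = 0.0922 m, so I = I_cm + Md² gives I = 0.019604 + (2.32)(0.0922)² = 0.039326 kg m^2.
Total I = 0.061856 + 1.4148 + 0.039326 = 1.516 kg m^2.

1.52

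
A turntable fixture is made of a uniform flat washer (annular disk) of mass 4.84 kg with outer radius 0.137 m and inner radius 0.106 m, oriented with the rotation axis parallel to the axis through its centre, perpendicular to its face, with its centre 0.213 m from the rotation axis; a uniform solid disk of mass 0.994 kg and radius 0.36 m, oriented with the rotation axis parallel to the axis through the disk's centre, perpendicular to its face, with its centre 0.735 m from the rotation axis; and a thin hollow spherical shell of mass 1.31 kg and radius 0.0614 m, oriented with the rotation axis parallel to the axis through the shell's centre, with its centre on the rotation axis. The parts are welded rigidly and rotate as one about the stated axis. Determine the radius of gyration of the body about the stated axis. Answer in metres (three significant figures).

0.354

Annular disk: I_cm = (1/2)M(R²+r²) = (1/2)(4.84)[(0.137)² + (0.106)²] = 0.072612 kg m^2; centre at d = 0.213 m, so I = I_cm + Md² gives I = 0.072612 + (4.84)(0.213)² = 0.2922 kg m^2.
Solid disk: I_cm = (1/2)MR² = (1/2)(0.994)(0.36)² = 0.064411 kg m^2; centre at d = 0.735 m, so I = I_cm + Md² gives I = 0.064411 + (0.994)(0.735)² = 0.60139 kg m^2.
Spherical shell: I_cm = (2/3)MR² = (2/3)(1.31)(0.0614)² = 0.0032924 kg m^2; axis through the centre, so I = 0.0032924 kg m^2.
Total I = 0.89689 kg m^2; total mass M = 7.144 kg.
k = √(I/M) = √(0.89689/7.144) = 0.35432 m.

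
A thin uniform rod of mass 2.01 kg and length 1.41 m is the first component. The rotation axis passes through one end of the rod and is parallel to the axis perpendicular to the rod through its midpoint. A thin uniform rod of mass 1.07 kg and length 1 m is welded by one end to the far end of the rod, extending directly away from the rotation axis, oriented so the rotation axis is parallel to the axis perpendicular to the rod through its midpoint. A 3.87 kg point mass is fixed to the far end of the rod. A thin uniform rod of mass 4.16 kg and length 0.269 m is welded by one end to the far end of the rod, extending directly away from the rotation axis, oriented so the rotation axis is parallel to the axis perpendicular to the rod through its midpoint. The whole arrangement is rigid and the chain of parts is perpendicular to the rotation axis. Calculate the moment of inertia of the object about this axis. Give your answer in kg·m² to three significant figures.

Thin rod: I_cm = (1/12)ML² = (1/12)(2.01)(1.41)² = 0.33301 kg·m²; centre at d = 0.705 m, so the parallel axis theorem gives I = 0.33301 + (2.01)(0.705)² = 1.332 kg·m².
Thin rod: I_cm = (1/12)ML² = (1/12)(1.07)(1)² = 0.089167 kg·m²; centre at d = 0.705 + 0.705 + 0.5 = 1.91 m, so the parallel axis theorem gives I = 0.089167 + (1.07)(1.91)² = 3.9926 kg·m².
Point mass: I_cm = 0; centre at d = 0.705 + 0.705 + 0.5 + 0.5 = 2.41 m, so the parallel axis theorem gives I = 0 + (3.87)(2.41)² = 22.477 kg·m².
Thin rod: I_cm = (1/12)ML² = (1/12)(4.16)(0.269)² = 0.025085 kg·m²; centre at d = 0.705 + 0.705 + 0.5 + 0.5 + 0.1345 = 2.5445 m, so the parallel axis theorem gives I = 0.025085 + (4.16)(2.5445)² = 26.959 kg·m².
Total I = 1.332 + 3.9926 + 22.477 + 26.959 = 54.761 kg·m².

54.8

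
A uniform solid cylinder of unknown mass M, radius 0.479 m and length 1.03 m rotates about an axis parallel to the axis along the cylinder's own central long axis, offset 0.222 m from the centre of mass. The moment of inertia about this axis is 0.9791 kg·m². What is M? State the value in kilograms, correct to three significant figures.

I = I_cm + Md² = (1/2)MR² + Md² = M·[0.5·(0.479)² + (0.222)²] = M·0.164.
So M = 0.9791 / 0.164 = 5.97 kg.

5.97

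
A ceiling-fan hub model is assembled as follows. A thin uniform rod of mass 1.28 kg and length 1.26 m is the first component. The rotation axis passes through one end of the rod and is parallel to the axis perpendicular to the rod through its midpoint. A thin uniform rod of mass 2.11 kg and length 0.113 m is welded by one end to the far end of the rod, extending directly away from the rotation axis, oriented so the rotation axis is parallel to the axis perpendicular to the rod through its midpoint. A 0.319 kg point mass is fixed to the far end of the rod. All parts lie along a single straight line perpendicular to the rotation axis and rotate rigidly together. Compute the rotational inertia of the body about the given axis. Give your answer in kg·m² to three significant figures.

4.94

Thin rod: I_cm = (1/12)ML² = (1/12)(1.28)(1.26)² = 0.16934 kg·m²; centre at d = 0.63 m, so the parallel axis theorem gives I = 0.16934 + (1.28)(0.63)² = 0.67738 kg·m².
Thin rod: I_cm = (1/12)ML² = (1/12)(2.11)(0.113)² = 0.0022452 kg·m²; centre at d = 0.63 + 0.63 + 0.0565 = 1.3165 m, so the parallel axis theorem gives I = 0.0022452 + (2.11)(1.3165)² = 3.6592 kg·m².
Point mass: I_cm = 0; centre at d = 0.63 + 0.63 + 0.0565 + 0.0565 = 1.373 m, so the parallel axis theorem gives I = 0 + (0.319)(1.373)² = 0.60136 kg·m².
Total I = 0.67738 + 3.6592 + 0.60136 = 4.938 kg·m².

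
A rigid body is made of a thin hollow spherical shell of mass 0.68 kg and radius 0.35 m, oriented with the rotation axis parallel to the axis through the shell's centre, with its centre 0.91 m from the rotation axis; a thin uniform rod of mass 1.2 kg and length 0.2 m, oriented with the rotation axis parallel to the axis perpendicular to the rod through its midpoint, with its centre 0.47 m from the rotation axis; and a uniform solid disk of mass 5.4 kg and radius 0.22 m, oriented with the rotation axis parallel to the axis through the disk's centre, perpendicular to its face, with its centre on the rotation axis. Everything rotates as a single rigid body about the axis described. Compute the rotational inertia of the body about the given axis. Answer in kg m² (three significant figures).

1.02

Spherical shell: I_cm = (2/3)MR² = (2/3)(0.68)(0.35)² = 0.055533 kg m²; centre at d = 0.91 m, so I = I_cm + Md² gives I = 0.055533 + (0.68)(0.91)² = 0.61864 kg m².
Thin rod: I_cm = (1/12)ML² = (1/12)(1.2)(0.2)² = 0.004 kg m²; centre at d = 0.47 m, so I = I_cm + Md² gives I = 0.004 + (1.2)(0.47)² = 0.26908 kg m².
Solid disk: I_cm = (1/2)MR² = (1/2)(5.4)(0.22)² = 0.13068 kg m²; axis through the centre, so I = 0.13068 kg m².
Total I = 0.61864 + 0.26908 + 0.13068 = 1.0184 kg m².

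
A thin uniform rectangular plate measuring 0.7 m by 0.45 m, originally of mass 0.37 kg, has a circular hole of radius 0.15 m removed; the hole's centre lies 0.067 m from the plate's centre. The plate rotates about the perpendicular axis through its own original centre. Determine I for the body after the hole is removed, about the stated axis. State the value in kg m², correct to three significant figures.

0.0200

Unpierced body about its centre: I₀ = (1/12)M(a²+b²) = (1/12)(0.37)[(0.7)² + (0.45)²] = 0.021352 kg m².
The removed disk has mass m = M·πr²/(ab) = (0.37)·π(0.15)²/(0.7·0.45) = 0.083028 kg (same uniform areal density).
Its moment of inertia about the rotation axis (parallel-axis theorem): I_hole = (1/2)mr² + md² = (1/2)(0.083028)(0.15)² + (0.083028)(0.067)² = 0.0013068 kg m².
Treating the hole as negative mass, I = I₀ − I_hole = 0.021352 − 0.0013068 = 0.020045 kg m².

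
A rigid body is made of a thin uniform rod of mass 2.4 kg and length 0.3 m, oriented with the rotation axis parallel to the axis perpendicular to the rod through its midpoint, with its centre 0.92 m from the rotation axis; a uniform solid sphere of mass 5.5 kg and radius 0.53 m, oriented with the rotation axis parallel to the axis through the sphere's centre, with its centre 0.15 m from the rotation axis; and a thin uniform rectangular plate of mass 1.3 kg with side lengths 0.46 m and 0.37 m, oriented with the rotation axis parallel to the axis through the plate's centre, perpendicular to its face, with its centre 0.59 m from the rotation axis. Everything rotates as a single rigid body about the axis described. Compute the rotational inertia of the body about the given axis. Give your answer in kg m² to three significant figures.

3.28

Thin rod: I_cm = (1/12)ML² = (1/12)(2.4)(0.3)² = 0.018 kg m²; centre at d = 0.92 m, so the parallel axis theorem gives I = 0.018 + (2.4)(0.92)² = 2.0494 kg m².
Solid sphere: I_cm = (2/5)MR² = (2/5)(5.5)(0.53)² = 0.61798 kg m²; centre at d = 0.15 m, so the parallel axis theorem gives I = 0.61798 + (5.5)(0.15)² = 0.74173 kg m².
Rectangular plate: I_cm = (1/12)M(a²+b²) = (1/12)(1.3)[(0.46)² + (0.37)²] = 0.037754 kg m²; centre at d = 0.59 m, so the parallel axis theorem gives I = 0.037754 + (1.3)(0.59)² = 0.49028 kg m².
Total I = 2.0494 + 0.74173 + 0.49028 = 3.2814 kg m².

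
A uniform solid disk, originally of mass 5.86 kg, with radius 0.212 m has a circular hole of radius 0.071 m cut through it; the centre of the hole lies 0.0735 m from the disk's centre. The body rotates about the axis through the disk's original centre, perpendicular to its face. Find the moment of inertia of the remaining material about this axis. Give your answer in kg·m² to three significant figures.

Unpierced body about its centre: I₀ = (1/2)MR² = (1/2)(5.86)(0.212)² = 0.13169 kg·m².
The removed disk has mass m = M·(r/R)² = (5.86)(0.071/0.212)² = 0.65727 kg (same uniform areal density).
Its moment of inertia about the rotation axis (parallel-axis theorem): I_hole = (1/2)mr² + md² = (1/2)(0.65727)(0.071)² + (0.65727)(0.0735)² = 0.0052074 kg·m².
Treating the hole as negative mass, I = I₀ − I_hole = 0.13169 − 0.0052074 = 0.12648 kg·m².

0.126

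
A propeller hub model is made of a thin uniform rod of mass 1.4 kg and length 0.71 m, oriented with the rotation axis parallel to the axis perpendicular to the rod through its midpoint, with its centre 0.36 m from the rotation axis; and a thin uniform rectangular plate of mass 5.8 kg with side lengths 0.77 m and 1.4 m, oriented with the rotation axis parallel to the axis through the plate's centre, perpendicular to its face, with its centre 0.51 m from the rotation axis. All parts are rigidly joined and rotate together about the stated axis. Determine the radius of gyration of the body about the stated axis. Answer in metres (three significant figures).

0.644

Thin rod: I_cm = (1/12)ML² = (1/12)(1.4)(0.71)² = 0.058812 kg m^2; centre at d = 0.36 m, so I = I_cm + Md² gives I = 0.058812 + (1.4)(0.36)² = 0.24025 kg m^2.
Rectangular plate: I_cm = (1/12)M(a²+b²) = (1/12)(5.8)[(0.77)² + (1.4)²] = 1.2339 kg m^2; centre at d = 0.51 m, so I = I_cm + Md² gives I = 1.2339 + (5.8)(0.51)² = 2.7425 kg m^2.
Total I = 2.9827 kg m^2; total mass M = 7.2 kg.
k = √(I/M) = √(2.9827/7.2) = 0.64364 m.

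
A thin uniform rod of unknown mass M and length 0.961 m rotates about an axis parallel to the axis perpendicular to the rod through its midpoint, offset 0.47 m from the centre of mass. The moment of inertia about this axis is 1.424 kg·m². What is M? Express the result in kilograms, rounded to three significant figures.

4.78

I = I_cm + Md² = (1/12)ML² + Md² = M·[0.0833333·(0.961)² + (0.47)²] = M·0.29786.
So M = 1.424 / 0.29786 = 4.7808 kg.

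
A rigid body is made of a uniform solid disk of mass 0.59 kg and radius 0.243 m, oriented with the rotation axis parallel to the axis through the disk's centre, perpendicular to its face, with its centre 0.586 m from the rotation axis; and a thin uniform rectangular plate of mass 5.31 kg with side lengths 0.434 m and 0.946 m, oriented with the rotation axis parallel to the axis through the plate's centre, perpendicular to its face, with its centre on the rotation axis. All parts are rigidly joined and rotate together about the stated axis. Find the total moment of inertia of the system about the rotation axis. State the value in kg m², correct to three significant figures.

Solid disk: I_cm = (1/2)MR² = (1/2)(0.59)(0.243)² = 0.017419 kg m²; centre at d = 0.586 m, so the parallel axis theorem gives I = 0.017419 + (0.59)(0.586)² = 0.22002 kg m².
Rectangular plate: I_cm = (1/12)M(a²+b²) = (1/12)(5.31)[(0.434)² + (0.946)²] = 0.47935 kg m²; axis through the centre, so I = 0.47935 kg m².
Total I = 0.22002 + 0.47935 = 0.69937 kg m².

0.699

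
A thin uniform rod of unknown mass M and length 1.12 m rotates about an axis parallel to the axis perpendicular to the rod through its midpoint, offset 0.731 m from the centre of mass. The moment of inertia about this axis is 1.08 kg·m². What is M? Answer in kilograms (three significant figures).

I = I_cm + Md² = (1/12)ML² + Md² = M·[0.0833333·(1.12)² + (0.731)²] = M·0.63889.
So M = 1.08 / 0.63889 = 1.6904 kg.

1.69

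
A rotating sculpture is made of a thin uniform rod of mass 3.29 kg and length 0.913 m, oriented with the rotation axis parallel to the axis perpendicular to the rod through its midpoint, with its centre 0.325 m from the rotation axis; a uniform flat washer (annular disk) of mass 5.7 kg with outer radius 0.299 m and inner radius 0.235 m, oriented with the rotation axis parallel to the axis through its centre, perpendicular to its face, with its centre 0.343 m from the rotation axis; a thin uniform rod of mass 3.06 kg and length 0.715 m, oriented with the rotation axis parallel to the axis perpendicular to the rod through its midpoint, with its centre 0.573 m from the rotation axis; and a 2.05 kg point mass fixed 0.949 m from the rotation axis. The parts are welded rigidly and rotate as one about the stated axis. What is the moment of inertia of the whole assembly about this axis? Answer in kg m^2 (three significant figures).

Thin rod: I_cm = (1/12)ML² = (1/12)(3.29)(0.913)² = 0.22854 kg m^2; centre at d = 0.325 m, so the parallel axis theorem gives I = 0.22854 + (3.29)(0.325)² = 0.57604 kg m^2.
Annular disk: I_cm = (1/2)M(R²+r²) = (1/2)(5.7)[(0.299)² + (0.235)²] = 0.41218 kg m^2; centre at d = 0.343 m, so the parallel axis theorem gives I = 0.41218 + (5.7)(0.343)² = 1.0828 kg m^2.
Thin rod: I_cm = (1/12)ML² = (1/12)(3.06)(0.715)² = 0.13036 kg m^2; centre at d = 0.573 m, so the parallel axis theorem gives I = 0.13036 + (3.06)(0.573)² = 1.135 kg m^2.
Point mass: I_cm = 0; centre at d = 0.949 m, so the parallel axis theorem gives I = 0 + (2.05)(0.949)² = 1.8462 kg m^2.
Total I = 0.57604 + 1.0828 + 1.135 + 1.8462 = 4.6401 kg m^2.

4.64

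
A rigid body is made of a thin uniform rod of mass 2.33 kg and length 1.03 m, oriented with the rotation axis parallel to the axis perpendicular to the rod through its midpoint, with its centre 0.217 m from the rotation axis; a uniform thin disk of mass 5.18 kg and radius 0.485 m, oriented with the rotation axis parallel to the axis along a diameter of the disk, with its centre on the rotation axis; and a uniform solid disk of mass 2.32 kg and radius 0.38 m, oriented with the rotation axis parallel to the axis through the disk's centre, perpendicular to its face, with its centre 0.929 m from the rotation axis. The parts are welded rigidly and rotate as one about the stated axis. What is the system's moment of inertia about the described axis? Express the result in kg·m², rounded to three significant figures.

Thin rod: I_cm = (1/12)ML² = (1/12)(2.33)(1.03)² = 0.20599 kg·m²; centre at d = 0.217 m, so I = I_cm + Md² gives I = 0.20599 + (2.33)(0.217)² = 0.31571 kg·m².
Thin disk: I_cm = (1/4)MR² = (1/4)(5.18)(0.485)² = 0.30462 kg·m²; axis through the centre, so I = 0.30462 kg·m².
Solid disk: I_cm = (1/2)MR² = (1/2)(2.32)(0.38)² = 0.1675 kg·m²; centre at d = 0.929 m, so I = I_cm + Md² gives I = 0.1675 + (2.32)(0.929)² = 2.1698 kg·m².
Total I = 0.31571 + 0.30462 + 2.1698 = 2.7901 kg·m².

2.79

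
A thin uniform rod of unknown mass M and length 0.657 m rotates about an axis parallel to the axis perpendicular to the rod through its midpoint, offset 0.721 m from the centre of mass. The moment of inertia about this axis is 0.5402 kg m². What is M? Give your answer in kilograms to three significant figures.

I = I_cm + Md² = (1/12)ML² + Md² = M·[0.0833333·(0.657)² + (0.721)²] = M·0.55581.
So M = 0.5402 / 0.55581 = 0.97191 kg.

0.972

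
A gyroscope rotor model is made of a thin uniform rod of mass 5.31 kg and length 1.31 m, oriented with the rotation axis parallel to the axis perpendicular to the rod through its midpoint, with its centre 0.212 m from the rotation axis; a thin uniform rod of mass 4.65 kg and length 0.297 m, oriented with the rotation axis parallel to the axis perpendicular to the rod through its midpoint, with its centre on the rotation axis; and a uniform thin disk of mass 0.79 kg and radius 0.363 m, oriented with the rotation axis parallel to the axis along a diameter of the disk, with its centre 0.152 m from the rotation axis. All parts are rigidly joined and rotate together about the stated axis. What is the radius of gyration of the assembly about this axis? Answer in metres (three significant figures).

Thin rod: I_cm = (1/12)ML² = (1/12)(5.31)(1.31)² = 0.75937 kg·m²; centre at d = 0.212 m, so I = I_cm + Md² gives I = 0.75937 + (5.31)(0.212)² = 0.99803 kg·m².
Thin rod: I_cm = (1/12)ML² = (1/12)(4.65)(0.297)² = 0.034181 kg·m²; axis through the centre, so I = 0.034181 kg·m².
Thin disk: I_cm = (1/4)MR² = (1/4)(0.79)(0.363)² = 0.026024 kg·m²; centre at d = 0.152 m, so I = I_cm + Md² gives I = 0.026024 + (0.79)(0.152)² = 0.044277 kg·m².
Total I = 1.0765 kg·m²; total mass M = 10.75 kg.
k = √(I/M) = √(1.0765/10.75) = 0.31645 m.

0.316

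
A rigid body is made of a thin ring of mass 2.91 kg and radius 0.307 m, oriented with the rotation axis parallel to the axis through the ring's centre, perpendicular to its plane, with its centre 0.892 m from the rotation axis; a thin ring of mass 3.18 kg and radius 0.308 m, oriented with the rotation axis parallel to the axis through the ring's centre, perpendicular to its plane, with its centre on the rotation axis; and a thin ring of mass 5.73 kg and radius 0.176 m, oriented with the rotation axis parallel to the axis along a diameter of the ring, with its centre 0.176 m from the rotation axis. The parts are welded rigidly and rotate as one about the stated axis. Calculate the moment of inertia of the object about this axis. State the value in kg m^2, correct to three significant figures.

Thin ring: I_cm = MR² = (2.91)(0.307)² = 0.27426 kg m^2; centre at d = 0.892 m, so I = I_cm + Md² gives I = 0.27426 + (2.91)(0.892)² = 2.5896 kg m^2.
Thin ring: I_cm = MR² = (3.18)(0.308)² = 0.30167 kg m^2; axis through the centre, so I = 0.30167 kg m^2.
Thin ring: I_cm = (1/2)MR² = (1/2)(5.73)(0.176)² = 0.088746 kg m^2; centre at d = 0.176 m, so I = I_cm + Md² gives I = 0.088746 + (5.73)(0.176)² = 0.26624 kg m^2.
Total I = 2.5896 + 0.30167 + 0.26624 = 3.1576 kg m^2.

3.16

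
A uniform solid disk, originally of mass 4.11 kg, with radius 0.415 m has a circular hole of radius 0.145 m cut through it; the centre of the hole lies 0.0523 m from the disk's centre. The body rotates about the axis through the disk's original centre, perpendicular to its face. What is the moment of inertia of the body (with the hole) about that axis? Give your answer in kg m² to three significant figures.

Unpierced body about its centre: I₀ = (1/2)MR² = (1/2)(4.11)(0.415)² = 0.35392 kg m².
The removed disk has mass m = M·(r/R)² = (4.11)(0.145/0.415)² = 0.50174 kg (same uniform areal density).
Its moment of inertia about the rotation axis (parallel-axis theorem): I_hole = (1/2)mr² + md² = (1/2)(0.50174)(0.145)² + (0.50174)(0.0523)² = 0.006647 kg m².
Treating the hole as negative mass, I = I₀ − I_hole = 0.35392 − 0.006647 = 0.34728 kg m².

0.347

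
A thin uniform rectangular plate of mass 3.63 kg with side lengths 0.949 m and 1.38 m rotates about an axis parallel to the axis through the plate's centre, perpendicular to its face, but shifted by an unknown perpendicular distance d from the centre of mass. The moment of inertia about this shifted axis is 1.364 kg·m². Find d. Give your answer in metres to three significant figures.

0.377

About the centre-of-mass axis, I_cm = (1/12)M(a²+b²) = (1/12)(3.63)[(0.949)² + (1.38)²] = 0.84851 kg·m².
Parallel axis theorem: I = I_cm + Md², so Md² = 1.364 − 0.84851 = 0.51549 kg·m².
d = √(0.51549 / 3.63) = 0.37684 m.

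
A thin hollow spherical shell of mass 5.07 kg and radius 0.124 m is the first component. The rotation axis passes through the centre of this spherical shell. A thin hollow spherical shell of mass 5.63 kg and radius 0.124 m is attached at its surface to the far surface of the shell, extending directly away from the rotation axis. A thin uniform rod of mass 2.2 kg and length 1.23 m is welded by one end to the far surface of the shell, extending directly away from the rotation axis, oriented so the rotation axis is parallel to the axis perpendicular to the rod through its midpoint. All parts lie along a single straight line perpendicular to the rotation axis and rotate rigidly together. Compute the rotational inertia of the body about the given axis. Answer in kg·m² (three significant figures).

Spherical shell: I_cm = (2/3)MR² = (2/3)(5.07)(0.124)² = 0.051971 kg·m²; axis through the centre, so I = 0.051971 kg·m².
Spherical shell: I_cm = (2/3)MR² = (2/3)(5.63)(0.124)² = 0.057711 kg·m²; centre at d = 0.124 + 0.124 = 0.248 m, so the parallel axis theorem gives I = 0.057711 + (5.63)(0.248)² = 0.40398 kg·m².
Thin rod: I_cm = (1/12)ML² = (1/12)(2.2)(1.23)² = 0.27737 kg·m²; centre at d = 0.124 + 0.124 + 0.124 + 0.615 = 0.987 m, so the parallel axis theorem gives I = 0.27737 + (2.2)(0.987)² = 2.4205 kg·m².
Total I = 0.051971 + 0.40398 + 2.4205 = 2.8765 kg·m².

2.88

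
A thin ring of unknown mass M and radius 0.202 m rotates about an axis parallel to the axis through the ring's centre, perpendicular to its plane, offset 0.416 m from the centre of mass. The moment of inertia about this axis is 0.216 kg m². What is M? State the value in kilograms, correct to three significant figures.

1.01

I = I_cm + Md² = MR² + Md² = M·[1·(0.202)² + (0.416)²] = M·0.21386.
So M = 0.216 / 0.21386 = 1.01 kg.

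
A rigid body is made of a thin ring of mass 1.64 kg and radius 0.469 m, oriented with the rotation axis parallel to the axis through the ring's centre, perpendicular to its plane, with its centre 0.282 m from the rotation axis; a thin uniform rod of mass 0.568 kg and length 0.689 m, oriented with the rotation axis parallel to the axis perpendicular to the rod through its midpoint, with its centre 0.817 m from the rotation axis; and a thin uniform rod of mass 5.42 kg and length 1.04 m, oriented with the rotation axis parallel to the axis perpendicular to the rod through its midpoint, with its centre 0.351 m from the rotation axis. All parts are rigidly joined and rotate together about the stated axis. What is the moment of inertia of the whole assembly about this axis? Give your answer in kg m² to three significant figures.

2.05

Thin ring: I_cm = MR² = (1.64)(0.469)² = 0.36074 kg m²; centre at d = 0.282 m, so I = I_cm + Md² gives I = 0.36074 + (1.64)(0.282)² = 0.49116 kg m².
Thin rod: I_cm = (1/12)ML² = (1/12)(0.568)(0.689)² = 0.02247 kg m²; centre at d = 0.817 m, so I = I_cm + Md² gives I = 0.02247 + (0.568)(0.817)² = 0.4016 kg m².
Thin rod: I_cm = (1/12)ML² = (1/12)(5.42)(1.04)² = 0.48852 kg m²; centre at d = 0.351 m, so I = I_cm + Md² gives I = 0.48852 + (5.42)(0.351)² = 1.1563 kg m².
Total I = 0.49116 + 0.4016 + 1.1563 = 2.049 kg m².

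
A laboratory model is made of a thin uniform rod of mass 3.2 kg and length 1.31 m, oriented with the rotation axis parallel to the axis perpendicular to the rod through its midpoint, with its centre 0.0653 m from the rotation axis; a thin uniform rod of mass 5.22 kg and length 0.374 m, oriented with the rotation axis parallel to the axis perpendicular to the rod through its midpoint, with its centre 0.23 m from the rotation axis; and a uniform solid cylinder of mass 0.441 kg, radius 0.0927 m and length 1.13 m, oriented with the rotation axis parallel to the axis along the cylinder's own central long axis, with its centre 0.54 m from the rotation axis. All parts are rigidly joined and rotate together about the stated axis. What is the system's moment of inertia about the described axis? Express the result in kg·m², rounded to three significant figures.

Thin rod: I_cm = (1/12)ML² = (1/12)(3.2)(1.31)² = 0.45763 kg·m²; centre at d = 0.0653 m, so I = I_cm + Md² gives I = 0.45763 + (3.2)(0.0653)² = 0.47127 kg·m².
Thin rod: I_cm = (1/12)ML² = (1/12)(5.22)(0.374)² = 0.060846 kg·m²; centre at d = 0.23 m, so I = I_cm + Md² gives I = 0.060846 + (5.22)(0.23)² = 0.33698 kg·m².
Solid cylinder: I_cm = (1/2)MR² = (1/2)(0.441)(0.0927)² = 0.0018948 kg·m²; centre at d = 0.54 m, so I = I_cm + Md² gives I = 0.0018948 + (0.441)(0.54)² = 0.13049 kg·m².
Total I = 0.47127 + 0.33698 + 0.13049 = 0.93875 kg·m².

0.939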